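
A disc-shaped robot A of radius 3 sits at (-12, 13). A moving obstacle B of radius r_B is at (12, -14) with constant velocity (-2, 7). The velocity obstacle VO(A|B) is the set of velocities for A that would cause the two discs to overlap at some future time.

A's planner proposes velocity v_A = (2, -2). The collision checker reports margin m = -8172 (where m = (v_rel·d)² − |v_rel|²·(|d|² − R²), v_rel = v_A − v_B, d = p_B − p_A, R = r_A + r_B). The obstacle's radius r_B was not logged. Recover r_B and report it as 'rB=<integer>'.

m = -8172
d = (24, -27);  v_rel = (4, -9),  |v_rel|² = 97
v_rel×d = (4)·(-27) − (-9)·(24) = 108
since m = R²·97 − 108²:  R² = (11664 + -8172) / 97 = 36
R = √36 = 6  ⇒  r_B = 6 − 3 = 3

rB=3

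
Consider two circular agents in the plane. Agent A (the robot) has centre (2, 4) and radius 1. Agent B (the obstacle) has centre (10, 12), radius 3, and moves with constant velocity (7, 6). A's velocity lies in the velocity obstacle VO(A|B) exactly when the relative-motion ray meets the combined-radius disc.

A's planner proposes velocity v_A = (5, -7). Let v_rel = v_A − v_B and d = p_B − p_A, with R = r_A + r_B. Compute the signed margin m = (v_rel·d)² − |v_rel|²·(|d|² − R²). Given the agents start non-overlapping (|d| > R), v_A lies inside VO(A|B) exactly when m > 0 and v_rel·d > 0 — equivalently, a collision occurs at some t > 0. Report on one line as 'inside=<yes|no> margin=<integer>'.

d = (8, 8),  |d|² = 128;  R = 1+3 = 4,  c = 128−4² = 112
v_rel = (-2, -13),  |v_rel|² = 173;  v_rel·d = (-2)·(8) + (-13)·(8) = -120
173·t² + 240·t + 112 = 0  ⇒  m = (-120)² − 173·112 = -4976
m = -4976 < 0,  v_rel·d = -120 < 0  ⇒  outside

inside=no margin=-4976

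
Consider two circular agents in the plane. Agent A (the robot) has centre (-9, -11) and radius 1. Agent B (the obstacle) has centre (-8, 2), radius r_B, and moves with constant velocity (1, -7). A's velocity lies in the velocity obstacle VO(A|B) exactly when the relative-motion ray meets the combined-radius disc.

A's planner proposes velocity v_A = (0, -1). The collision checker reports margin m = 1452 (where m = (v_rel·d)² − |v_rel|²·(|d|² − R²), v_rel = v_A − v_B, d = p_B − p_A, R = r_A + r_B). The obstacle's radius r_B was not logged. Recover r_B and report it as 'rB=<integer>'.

m = 1452
d = (1, 13);  v_rel = (-1, 6),  |v_rel|² = 37
v_rel×d = (-1)·(13) − (6)·(1) = -19
since m = R²·37 − (-19)²:  R² = (361 + 1452) / 37 = 49
R = √49 = 7  ⇒  r_B = 7 − 1 = 6

rB=6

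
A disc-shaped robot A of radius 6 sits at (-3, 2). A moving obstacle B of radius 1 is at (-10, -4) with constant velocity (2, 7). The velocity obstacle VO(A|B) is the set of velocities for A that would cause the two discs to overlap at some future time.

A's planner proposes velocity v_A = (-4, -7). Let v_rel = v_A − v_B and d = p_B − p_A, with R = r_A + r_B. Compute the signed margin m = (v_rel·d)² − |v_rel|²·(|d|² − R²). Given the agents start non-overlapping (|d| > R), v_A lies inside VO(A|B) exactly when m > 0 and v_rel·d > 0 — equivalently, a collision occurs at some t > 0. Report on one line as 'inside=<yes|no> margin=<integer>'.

d = (-7, -6),  |d|² = 85;  R = 6+1 = 7,  c = 85−7² = 36
v_rel = (-6, -14),  |v_rel|² = 232;  v_rel·d = (-6)·(-7) + (-14)·(-6) = 126
232·t² − 252·t + 36 = 0  ⇒  m = 126² − 232·36 = 7524
m = 7524 > 0,  v_rel·d = 126 > 0  ⇒  inside

inside=yes margin=7524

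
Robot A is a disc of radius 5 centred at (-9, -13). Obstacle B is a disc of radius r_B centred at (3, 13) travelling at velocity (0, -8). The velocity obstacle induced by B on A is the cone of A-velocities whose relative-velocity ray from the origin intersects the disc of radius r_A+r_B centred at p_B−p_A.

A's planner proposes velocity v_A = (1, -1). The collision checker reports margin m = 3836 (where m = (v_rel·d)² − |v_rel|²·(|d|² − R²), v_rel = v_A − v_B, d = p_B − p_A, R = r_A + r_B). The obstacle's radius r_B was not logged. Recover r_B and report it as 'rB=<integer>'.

m = 3836
d = (12, 26);  v_rel = (1, 7),  |v_rel|² = 50
v_rel×d = (1)·(26) − (7)·(12) = -58
since m = R²·50 − (-58)²:  R² = (3364 + 3836) / 50 = 144
R = √144 = 12  ⇒  r_B = 12 − 5 = 7

rB=7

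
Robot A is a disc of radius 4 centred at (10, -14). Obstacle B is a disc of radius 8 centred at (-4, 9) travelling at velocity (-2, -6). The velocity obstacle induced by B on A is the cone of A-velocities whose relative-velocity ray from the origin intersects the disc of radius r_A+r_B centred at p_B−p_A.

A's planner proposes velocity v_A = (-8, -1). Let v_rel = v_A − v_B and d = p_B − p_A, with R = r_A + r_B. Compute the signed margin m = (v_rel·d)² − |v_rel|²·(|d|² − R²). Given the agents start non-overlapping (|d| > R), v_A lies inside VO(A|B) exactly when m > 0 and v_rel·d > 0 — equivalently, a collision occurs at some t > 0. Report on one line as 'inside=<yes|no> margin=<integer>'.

d = (-14, 23),  |d|² = 725;  R = 4+8 = 12,  c = 725−12² = 581
v_rel = (-6, 5),  |v_rel|² = 61;  v_rel·d = (-6)·(-14) + (5)·(23) = 199
61·t² − 398·t + 581 = 0  ⇒  m = 199² − 61·581 = 4160
m = 4160 > 0,  v_rel·d = 199 > 0  ⇒  inside

inside=yes margin=4160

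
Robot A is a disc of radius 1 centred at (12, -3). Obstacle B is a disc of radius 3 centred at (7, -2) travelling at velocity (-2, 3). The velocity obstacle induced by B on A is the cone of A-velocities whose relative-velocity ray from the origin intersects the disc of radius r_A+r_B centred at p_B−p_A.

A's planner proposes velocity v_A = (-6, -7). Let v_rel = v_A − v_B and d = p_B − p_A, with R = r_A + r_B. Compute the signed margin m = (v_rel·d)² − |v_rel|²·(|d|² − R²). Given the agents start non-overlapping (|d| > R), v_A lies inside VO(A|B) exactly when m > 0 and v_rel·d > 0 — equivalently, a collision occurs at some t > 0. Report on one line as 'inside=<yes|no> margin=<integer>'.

d = (-5, 1),  |d|² = 26;  R = 1+3 = 4,  c = 26−4² = 10
v_rel = (-4, -10),  |v_rel|² = 116;  v_rel·d = (-4)·(-5) + (-10)·(1) = 10
116·t² − 20·t + 10 = 0  ⇒  m = 10² − 116·10 = -1060
m = -1060 < 0,  v_rel·d = 10 > 0  ⇒  outside

inside=no margin=-1060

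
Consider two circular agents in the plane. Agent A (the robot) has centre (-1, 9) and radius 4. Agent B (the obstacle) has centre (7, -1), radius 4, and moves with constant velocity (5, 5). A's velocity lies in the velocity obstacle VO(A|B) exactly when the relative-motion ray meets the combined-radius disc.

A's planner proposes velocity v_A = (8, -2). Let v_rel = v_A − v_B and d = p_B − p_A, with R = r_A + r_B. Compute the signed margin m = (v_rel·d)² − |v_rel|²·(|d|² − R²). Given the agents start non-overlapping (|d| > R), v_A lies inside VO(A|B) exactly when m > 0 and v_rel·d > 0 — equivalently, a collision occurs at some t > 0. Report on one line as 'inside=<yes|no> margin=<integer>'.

d = (8, -10),  |d|² = 164;  R = 4+4 = 8,  c = 164−8² = 100
v_rel = (3, -7),  |v_rel|² = 58;  v_rel·d = (3)·(8) + (-7)·(-10) = 94
58·t² − 188·t + 100 = 0  ⇒  m = 94² − 58·100 = 3036
m = 3036 > 0,  v_rel·d = 94 > 0  ⇒  inside

inside=yes margin=3036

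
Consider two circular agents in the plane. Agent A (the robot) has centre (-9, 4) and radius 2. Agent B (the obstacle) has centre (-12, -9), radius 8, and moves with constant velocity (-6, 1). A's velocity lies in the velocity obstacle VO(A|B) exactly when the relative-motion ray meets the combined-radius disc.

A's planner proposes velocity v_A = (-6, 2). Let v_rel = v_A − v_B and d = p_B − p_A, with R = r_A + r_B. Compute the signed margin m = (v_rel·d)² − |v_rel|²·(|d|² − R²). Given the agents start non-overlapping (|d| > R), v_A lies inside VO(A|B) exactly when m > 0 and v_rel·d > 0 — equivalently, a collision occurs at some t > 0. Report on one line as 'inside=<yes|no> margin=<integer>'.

d = (-3, -13),  |d|² = 178;  R = 2+8 = 10,  c = 178−10² = 78
v_rel = (0, 1),  |v_rel|² = 1;  v_rel·d = (0)·(-3) + (1)·(-13) = -13
1·t² + 26·t + 78 = 0  ⇒  m = (-13)² − 1·78 = 91
m = 91 > 0,  v_rel·d = -13 < 0  ⇒  outside

inside=no margin=91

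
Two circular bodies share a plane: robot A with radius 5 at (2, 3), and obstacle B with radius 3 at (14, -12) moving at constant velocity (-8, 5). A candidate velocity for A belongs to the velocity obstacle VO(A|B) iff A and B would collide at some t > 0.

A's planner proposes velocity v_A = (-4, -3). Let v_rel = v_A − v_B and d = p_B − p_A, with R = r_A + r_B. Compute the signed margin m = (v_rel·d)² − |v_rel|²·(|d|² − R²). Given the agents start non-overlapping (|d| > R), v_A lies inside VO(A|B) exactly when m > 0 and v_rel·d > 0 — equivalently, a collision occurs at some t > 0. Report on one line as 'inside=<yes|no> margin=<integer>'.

d = (12, -15),  |d|² = 369;  R = 5+3 = 8,  c = 369−8² = 305
v_rel = (4, -8),  |v_rel|² = 80;  v_rel·d = (4)·(12) + (-8)·(-15) = 168
80·t² − 336·t + 305 = 0  ⇒  m = 168² − 80·305 = 3824
m = 3824 > 0,  v_rel·d = 168 > 0  ⇒  inside

inside=yes margin=3824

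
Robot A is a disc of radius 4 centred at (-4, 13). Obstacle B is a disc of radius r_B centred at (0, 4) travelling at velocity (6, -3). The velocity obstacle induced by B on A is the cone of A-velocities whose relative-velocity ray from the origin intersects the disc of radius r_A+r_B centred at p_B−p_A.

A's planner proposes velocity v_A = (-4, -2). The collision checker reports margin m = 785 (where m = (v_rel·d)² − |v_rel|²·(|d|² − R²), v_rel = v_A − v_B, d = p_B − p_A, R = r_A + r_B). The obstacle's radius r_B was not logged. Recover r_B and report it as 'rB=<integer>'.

m = 785
d = (4, -9);  v_rel = (-10, 1),  |v_rel|² = 101
v_rel×d = (-10)·(-9) − (1)·(4) = 86
since m = R²·101 − 86²:  R² = (7396 + 785) / 101 = 81
R = √81 = 9  ⇒  r_B = 9 − 4 = 5

rB=5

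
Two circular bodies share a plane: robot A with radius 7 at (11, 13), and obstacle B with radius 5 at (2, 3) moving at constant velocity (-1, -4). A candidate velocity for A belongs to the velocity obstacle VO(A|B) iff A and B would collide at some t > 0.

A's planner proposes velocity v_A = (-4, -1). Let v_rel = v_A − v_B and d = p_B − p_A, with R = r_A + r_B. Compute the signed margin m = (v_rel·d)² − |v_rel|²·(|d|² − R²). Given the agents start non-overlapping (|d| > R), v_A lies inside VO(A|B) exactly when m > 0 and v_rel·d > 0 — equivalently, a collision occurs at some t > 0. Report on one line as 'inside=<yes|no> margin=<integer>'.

d = (-9, -10),  |d|² = 181;  R = 7+5 = 12,  c = 181−12² = 37
v_rel = (-3, 3),  |v_rel|² = 18;  v_rel·d = (-3)·(-9) + (3)·(-10) = -3
18·t² + 6·t + 37 = 0  ⇒  m = (-3)² − 18·37 = -657
m = -657 < 0,  v_rel·d = -3 < 0  ⇒  outside

inside=no margin=-657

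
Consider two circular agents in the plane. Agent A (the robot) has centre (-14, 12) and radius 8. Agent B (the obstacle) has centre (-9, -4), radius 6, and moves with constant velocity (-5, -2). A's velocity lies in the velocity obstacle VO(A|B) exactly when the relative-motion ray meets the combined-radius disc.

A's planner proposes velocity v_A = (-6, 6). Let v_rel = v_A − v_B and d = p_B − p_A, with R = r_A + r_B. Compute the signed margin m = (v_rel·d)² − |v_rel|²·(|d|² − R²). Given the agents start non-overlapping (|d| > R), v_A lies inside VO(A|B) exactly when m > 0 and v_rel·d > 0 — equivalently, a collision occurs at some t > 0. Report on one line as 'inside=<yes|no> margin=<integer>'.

d = (5, -16),  |d|² = 281;  R = 8+6 = 14,  c = 281−14² = 85
v_rel = (-1, 8),  |v_rel|² = 65;  v_rel·d = (-1)·(5) + (8)·(-16) = -133
65·t² + 266·t + 85 = 0  ⇒  m = (-133)² − 65·85 = 12164
m = 12164 > 0,  v_rel·d = -133 < 0  ⇒  outside

inside=no margin=12164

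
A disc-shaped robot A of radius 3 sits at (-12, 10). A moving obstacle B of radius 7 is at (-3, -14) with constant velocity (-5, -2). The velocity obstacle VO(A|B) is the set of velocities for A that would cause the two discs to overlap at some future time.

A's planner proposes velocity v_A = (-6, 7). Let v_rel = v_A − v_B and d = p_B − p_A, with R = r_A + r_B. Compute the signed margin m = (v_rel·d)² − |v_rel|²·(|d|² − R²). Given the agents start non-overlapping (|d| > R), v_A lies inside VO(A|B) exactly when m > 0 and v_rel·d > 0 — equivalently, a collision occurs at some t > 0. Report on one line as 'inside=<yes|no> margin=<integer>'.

d = (9, -24),  |d|² = 657;  R = 3+7 = 10,  c = 657−10² = 557
v_rel = (-1, 9),  |v_rel|² = 82;  v_rel·d = (-1)·(9) + (9)·(-24) = -225
82·t² + 450·t + 557 = 0  ⇒  m = (-225)² − 82·557 = 4951
m = 4951 > 0,  v_rel·d = -225 < 0  ⇒  outside

inside=no margin=4951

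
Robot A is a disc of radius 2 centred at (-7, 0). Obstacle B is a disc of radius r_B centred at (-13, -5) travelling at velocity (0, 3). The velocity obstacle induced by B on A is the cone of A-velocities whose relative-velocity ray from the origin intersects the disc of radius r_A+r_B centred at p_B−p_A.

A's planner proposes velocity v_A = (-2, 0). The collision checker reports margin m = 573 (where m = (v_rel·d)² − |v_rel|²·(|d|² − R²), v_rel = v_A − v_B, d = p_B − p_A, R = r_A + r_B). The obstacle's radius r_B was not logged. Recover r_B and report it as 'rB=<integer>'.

m = 573
d = (-6, -5);  v_rel = (-2, -3),  |v_rel|² = 13
v_rel×d = (-2)·(-5) − (-3)·(-6) = -8
since m = R²·13 − (-8)²:  R² = (64 + 573) / 13 = 49
R = √49 = 7  ⇒  r_B = 7 − 2 = 5

rB=5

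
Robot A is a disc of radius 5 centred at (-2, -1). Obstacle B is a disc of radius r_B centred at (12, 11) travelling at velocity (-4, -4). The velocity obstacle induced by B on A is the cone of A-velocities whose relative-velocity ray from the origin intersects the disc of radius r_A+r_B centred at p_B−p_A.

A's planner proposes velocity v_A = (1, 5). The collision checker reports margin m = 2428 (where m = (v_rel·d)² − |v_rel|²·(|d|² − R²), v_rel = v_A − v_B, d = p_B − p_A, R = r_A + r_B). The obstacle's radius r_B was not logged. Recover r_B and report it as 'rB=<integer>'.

m = 2428
d = (14, 12);  v_rel = (5, 9),  |v_rel|² = 106
v_rel×d = (5)·(12) − (9)·(14) = -66
since m = R²·106 − (-66)²:  R² = (4356 + 2428) / 106 = 64
R = √64 = 8  ⇒  r_B = 8 − 5 = 3

rB=3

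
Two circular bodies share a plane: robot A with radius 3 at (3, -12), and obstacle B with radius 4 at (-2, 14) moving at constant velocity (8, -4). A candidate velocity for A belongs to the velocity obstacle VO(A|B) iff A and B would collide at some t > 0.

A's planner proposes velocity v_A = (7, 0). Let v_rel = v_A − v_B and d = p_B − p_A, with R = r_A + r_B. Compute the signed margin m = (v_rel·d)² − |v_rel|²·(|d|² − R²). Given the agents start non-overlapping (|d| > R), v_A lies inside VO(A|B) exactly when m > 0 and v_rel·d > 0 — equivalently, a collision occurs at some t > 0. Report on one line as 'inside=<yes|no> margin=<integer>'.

d = (-5, 26),  |d|² = 701;  R = 3+4 = 7,  c = 701−7² = 652
v_rel = (-1, 4),  |v_rel|² = 17;  v_rel·d = (-1)·(-5) + (4)·(26) = 109
17·t² − 218·t + 652 = 0  ⇒  m = 109² − 17·652 = 797
m = 797 > 0,  v_rel·d = 109 > 0  ⇒  inside

inside=yes margin=797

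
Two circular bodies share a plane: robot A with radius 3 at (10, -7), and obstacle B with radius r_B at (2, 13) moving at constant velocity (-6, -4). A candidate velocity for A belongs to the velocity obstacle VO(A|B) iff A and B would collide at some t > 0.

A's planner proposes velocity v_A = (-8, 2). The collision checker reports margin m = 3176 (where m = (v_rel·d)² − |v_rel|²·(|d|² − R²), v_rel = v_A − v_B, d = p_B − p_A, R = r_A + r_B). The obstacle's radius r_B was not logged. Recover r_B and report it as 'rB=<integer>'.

m = 3176
d = (-8, 20);  v_rel = (-2, 6),  |v_rel|² = 40
v_rel×d = (-2)·(20) − (6)·(-8) = 8
since m = R²·40 − 8²:  R² = (64 + 3176) / 40 = 81
R = √81 = 9  ⇒  r_B = 9 − 3 = 6

rB=6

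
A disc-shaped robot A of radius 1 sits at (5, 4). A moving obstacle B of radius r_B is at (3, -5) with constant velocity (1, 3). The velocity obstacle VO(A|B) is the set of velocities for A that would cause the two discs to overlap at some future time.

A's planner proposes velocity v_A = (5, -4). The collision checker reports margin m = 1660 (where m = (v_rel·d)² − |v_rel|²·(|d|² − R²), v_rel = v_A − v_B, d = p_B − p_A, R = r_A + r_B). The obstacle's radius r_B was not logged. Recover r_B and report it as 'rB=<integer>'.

m = 1660
d = (-2, -9);  v_rel = (4, -7),  |v_rel|² = 65
v_rel×d = (4)·(-9) − (-7)·(-2) = -50
since m = R²·65 − (-50)²:  R² = (2500 + 1660) / 65 = 64
R = √64 = 8  ⇒  r_B = 8 − 1 = 7

rB=7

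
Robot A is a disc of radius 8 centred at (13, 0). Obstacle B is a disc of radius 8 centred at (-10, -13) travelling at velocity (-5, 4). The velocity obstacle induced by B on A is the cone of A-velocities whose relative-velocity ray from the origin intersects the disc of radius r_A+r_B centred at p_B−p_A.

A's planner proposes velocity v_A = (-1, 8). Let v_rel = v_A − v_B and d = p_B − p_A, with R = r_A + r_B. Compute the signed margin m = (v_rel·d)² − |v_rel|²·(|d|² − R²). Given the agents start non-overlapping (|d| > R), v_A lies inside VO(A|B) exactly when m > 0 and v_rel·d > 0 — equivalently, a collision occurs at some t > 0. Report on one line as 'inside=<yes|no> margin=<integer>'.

d = (-23, -13),  |d|² = 698;  R = 8+8 = 16,  c = 698−16² = 442
v_rel = (4, 4),  |v_rel|² = 32;  v_rel·d = (4)·(-23) + (4)·(-13) = -144
32·t² + 288·t + 442 = 0  ⇒  m = (-144)² − 32·442 = 6592
m = 6592 > 0,  v_rel·d = -144 < 0  ⇒  outside

inside=no margin=6592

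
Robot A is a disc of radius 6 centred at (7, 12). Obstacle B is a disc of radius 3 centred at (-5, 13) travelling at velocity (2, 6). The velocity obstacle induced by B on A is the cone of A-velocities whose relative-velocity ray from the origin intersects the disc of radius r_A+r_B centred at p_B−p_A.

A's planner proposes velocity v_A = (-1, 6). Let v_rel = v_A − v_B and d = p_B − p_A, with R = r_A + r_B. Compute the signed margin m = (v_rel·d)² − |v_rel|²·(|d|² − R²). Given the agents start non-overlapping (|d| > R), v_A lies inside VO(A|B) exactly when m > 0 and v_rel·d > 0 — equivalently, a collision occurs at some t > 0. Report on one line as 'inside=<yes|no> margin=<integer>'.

d = (-12, 1),  |d|² = 145;  R = 6+3 = 9,  c = 145−9² = 64
v_rel = (-3, 0),  |v_rel|² = 9;  v_rel·d = (-3)·(-12) + (0)·(1) = 36
9·t² − 72·t + 64 = 0  ⇒  m = 36² − 9·64 = 720
m = 720 > 0,  v_rel·d = 36 > 0  ⇒  inside

inside=yes margin=720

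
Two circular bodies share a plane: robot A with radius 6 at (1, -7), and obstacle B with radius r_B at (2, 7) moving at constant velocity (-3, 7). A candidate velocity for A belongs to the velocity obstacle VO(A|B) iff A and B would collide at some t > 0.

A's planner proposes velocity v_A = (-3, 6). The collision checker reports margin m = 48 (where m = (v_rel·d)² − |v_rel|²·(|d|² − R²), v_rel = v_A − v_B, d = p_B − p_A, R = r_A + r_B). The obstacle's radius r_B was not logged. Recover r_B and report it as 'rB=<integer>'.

m = 48
d = (1, 14);  v_rel = (0, -1),  |v_rel|² = 1
v_rel×d = (0)·(14) − (-1)·(1) = 1
since m = R²·1 − 1²:  R² = (1 + 48) / 1 = 49
R = √49 = 7  ⇒  r_B = 7 − 6 = 1

rB=1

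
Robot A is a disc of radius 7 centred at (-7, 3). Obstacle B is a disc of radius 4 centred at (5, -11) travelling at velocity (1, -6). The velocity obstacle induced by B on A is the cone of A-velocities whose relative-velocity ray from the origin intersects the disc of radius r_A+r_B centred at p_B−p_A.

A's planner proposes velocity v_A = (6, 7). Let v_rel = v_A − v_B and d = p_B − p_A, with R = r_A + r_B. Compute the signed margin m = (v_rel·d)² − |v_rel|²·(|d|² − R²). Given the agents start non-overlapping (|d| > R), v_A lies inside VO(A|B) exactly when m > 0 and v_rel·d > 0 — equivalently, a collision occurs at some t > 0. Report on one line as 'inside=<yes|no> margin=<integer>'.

d = (12, -14),  |d|² = 340;  R = 7+4 = 11,  c = 340−11² = 219
v_rel = (5, 13),  |v_rel|² = 194;  v_rel·d = (5)·(12) + (13)·(-14) = -122
194·t² + 244·t + 219 = 0  ⇒  m = (-122)² − 194·219 = -27602
m = -27602 < 0,  v_rel·d = -122 < 0  ⇒  outside

inside=no margin=-27602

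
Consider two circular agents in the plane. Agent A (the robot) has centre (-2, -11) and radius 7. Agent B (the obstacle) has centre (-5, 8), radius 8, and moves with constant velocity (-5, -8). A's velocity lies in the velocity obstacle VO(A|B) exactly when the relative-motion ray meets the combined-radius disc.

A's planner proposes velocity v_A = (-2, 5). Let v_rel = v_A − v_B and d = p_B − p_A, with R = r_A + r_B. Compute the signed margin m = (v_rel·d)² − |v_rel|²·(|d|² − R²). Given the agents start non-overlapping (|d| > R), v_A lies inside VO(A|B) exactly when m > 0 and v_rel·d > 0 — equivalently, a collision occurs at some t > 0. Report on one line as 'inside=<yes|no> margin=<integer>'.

d = (-3, 19),  |d|² = 370;  R = 7+8 = 15,  c = 370−15² = 145
v_rel = (3, 13),  |v_rel|² = 178;  v_rel·d = (3)·(-3) + (13)·(19) = 238
178·t² − 476·t + 145 = 0  ⇒  m = 238² − 178·145 = 30834
m = 30834 > 0,  v_rel·d = 238 > 0  ⇒  inside

inside=yes margin=30834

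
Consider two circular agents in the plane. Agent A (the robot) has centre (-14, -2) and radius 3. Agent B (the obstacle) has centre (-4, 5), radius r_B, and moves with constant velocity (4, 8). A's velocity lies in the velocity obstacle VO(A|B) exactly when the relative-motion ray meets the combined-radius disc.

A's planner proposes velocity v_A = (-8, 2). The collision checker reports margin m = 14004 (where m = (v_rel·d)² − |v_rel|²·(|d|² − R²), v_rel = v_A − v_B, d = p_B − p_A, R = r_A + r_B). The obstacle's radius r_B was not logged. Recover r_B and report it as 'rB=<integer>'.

m = 14004
d = (10, 7);  v_rel = (-12, -6),  |v_rel|² = 180
v_rel×d = (-12)·(7) − (-6)·(10) = -24
since m = R²·180 − (-24)²:  R² = (576 + 14004) / 180 = 81
R = √81 = 9  ⇒  r_B = 9 − 3 = 6

rB=6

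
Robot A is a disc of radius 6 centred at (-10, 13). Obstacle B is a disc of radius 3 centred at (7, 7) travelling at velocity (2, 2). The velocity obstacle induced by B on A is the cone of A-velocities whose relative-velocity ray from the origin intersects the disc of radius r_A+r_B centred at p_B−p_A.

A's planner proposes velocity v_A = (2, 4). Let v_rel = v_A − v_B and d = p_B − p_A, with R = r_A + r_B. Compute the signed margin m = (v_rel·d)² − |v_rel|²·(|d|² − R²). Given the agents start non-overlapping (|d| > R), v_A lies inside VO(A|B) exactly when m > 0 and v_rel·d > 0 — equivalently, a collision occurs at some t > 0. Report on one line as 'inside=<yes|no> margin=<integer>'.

d = (17, -6),  |d|² = 325;  R = 6+3 = 9,  c = 325−9² = 244
v_rel = (0, 2),  |v_rel|² = 4;  v_rel·d = (0)·(17) + (2)·(-6) = -12
4·t² + 24·t + 244 = 0  ⇒  m = (-12)² − 4·244 = -832
m = -832 < 0,  v_rel·d = -12 < 0  ⇒  outside

inside=no margin=-832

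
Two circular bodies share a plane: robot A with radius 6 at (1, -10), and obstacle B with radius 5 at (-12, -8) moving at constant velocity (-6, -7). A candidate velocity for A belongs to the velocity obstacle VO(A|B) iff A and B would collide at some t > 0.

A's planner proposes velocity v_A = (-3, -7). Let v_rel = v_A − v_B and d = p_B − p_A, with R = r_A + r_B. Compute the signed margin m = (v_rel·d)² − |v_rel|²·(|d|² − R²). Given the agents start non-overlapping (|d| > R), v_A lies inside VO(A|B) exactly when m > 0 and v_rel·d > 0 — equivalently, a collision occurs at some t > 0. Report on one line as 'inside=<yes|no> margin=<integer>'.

d = (-13, 2),  |d|² = 173;  R = 6+5 = 11,  c = 173−11² = 52
v_rel = (3, 0),  |v_rel|² = 9;  v_rel·d = (3)·(-13) + (0)·(2) = -39
9·t² + 78·t + 52 = 0  ⇒  m = (-39)² − 9·52 = 1053
m = 1053 > 0,  v_rel·d = -39 < 0  ⇒  outside

inside=no margin=1053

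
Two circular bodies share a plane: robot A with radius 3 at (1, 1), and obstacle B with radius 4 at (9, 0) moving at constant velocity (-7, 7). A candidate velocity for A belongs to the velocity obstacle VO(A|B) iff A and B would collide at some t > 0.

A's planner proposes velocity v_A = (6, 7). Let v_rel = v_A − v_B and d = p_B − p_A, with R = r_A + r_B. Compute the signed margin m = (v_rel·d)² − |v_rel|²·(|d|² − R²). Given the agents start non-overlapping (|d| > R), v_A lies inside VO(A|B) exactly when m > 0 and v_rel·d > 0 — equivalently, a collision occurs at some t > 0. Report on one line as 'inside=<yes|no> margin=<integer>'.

d = (8, -1),  |d|² = 65;  R = 3+4 = 7,  c = 65−7² = 16
v_rel = (13, 0),  |v_rel|² = 169;  v_rel·d = (13)·(8) + (0)·(-1) = 104
169·t² − 208·t + 16 = 0  ⇒  m = 104² − 169·16 = 8112
m = 8112 > 0,  v_rel·d = 104 > 0  ⇒  inside

inside=yes margin=8112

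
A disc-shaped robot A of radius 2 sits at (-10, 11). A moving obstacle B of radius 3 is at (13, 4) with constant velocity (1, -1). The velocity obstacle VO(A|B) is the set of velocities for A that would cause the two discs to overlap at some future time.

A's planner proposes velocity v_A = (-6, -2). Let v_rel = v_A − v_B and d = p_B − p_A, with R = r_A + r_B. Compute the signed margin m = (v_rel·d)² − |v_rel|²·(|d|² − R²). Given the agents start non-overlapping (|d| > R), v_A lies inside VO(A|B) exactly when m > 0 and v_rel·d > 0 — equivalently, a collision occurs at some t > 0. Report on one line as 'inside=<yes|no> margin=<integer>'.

d = (23, -7),  |d|² = 578;  R = 2+3 = 5,  c = 578−5² = 553
v_rel = (-7, -1),  |v_rel|² = 50;  v_rel·d = (-7)·(23) + (-1)·(-7) = -154
50·t² + 308·t + 553 = 0  ⇒  m = (-154)² − 50·553 = -3934
m = -3934 < 0,  v_rel·d = -154 < 0  ⇒  outside

inside=no margin=-3934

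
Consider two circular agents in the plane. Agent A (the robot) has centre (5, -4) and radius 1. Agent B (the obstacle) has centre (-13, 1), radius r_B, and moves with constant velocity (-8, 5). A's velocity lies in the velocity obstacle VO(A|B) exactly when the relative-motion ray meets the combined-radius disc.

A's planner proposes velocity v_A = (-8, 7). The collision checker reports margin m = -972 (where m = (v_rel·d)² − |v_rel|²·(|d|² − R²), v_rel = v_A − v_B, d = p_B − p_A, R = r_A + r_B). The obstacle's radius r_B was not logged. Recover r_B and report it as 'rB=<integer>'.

m = -972
d = (-18, 5);  v_rel = (0, 2),  |v_rel|² = 4
v_rel×d = (0)·(5) − (2)·(-18) = 36
since m = R²·4 − 36²:  R² = (1296 + -972) / 4 = 81
R = √81 = 9  ⇒  r_B = 9 − 1 = 8

rB=8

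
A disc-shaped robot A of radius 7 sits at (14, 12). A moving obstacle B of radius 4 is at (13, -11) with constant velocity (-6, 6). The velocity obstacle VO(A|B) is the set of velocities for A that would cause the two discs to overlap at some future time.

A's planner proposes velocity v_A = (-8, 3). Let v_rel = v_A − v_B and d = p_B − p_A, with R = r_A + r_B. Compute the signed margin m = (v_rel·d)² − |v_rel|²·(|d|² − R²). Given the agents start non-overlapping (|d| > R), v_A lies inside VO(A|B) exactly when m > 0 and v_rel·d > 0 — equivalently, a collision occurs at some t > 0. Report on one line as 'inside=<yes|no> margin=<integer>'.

d = (-1, -23),  |d|² = 530;  R = 7+4 = 11,  c = 530−11² = 409
v_rel = (-2, -3),  |v_rel|² = 13;  v_rel·d = (-2)·(-1) + (-3)·(-23) = 71
13·t² − 142·t + 409 = 0  ⇒  m = 71² − 13·409 = -276
m = -276 < 0,  v_rel·d = 71 > 0  ⇒  outside

inside=no margin=-276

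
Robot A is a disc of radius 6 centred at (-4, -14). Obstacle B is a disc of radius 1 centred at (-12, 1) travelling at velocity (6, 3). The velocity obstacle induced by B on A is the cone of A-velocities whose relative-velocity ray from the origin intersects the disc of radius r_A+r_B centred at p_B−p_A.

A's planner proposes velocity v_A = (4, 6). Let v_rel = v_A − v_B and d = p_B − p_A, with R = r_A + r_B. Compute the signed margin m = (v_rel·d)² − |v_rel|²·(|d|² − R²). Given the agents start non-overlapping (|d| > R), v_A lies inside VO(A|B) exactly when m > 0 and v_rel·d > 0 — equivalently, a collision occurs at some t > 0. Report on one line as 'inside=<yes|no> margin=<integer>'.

d = (-8, 15),  |d|² = 289;  R = 6+1 = 7,  c = 289−7² = 240
v_rel = (-2, 3),  |v_rel|² = 13;  v_rel·d = (-2)·(-8) + (3)·(15) = 61
13·t² − 122·t + 240 = 0  ⇒  m = 61² − 13·240 = 601
m = 601 > 0,  v_rel·d = 61 > 0  ⇒  inside

inside=yes margin=601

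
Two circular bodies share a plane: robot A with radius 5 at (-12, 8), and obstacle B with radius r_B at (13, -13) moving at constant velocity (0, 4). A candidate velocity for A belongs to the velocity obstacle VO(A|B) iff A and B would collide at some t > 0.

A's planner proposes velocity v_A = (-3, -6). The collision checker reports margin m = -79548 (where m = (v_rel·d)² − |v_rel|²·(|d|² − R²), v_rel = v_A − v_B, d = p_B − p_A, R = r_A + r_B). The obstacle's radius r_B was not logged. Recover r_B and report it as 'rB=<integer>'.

m = -79548
d = (25, -21);  v_rel = (-3, -10),  |v_rel|² = 109
v_rel×d = (-3)·(-21) − (-10)·(25) = 313
since m = R²·109 − 313²:  R² = (97969 + -79548) / 109 = 169
R = √169 = 13  ⇒  r_B = 13 − 5 = 8

rB=8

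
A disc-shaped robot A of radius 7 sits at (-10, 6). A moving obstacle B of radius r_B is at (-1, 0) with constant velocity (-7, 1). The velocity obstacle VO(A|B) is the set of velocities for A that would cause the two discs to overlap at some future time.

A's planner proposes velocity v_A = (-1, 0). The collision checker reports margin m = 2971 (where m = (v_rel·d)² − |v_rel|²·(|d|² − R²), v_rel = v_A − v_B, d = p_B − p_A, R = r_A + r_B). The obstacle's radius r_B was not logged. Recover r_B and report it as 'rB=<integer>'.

m = 2971
d = (9, -6);  v_rel = (6, -1),  |v_rel|² = 37
v_rel×d = (6)·(-6) − (-1)·(9) = -27
since m = R²·37 − (-27)²:  R² = (729 + 2971) / 37 = 100
R = √100 = 10  ⇒  r_B = 10 − 7 = 3

rB=3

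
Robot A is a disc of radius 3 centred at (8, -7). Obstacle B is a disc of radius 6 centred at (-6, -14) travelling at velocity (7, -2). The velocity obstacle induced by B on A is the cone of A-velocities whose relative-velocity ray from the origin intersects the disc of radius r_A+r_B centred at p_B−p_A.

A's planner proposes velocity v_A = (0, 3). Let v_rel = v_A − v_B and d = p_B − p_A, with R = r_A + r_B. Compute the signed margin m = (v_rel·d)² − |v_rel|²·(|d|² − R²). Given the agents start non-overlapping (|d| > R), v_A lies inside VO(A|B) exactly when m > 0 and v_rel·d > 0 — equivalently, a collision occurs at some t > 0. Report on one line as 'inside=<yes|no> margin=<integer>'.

d = (-14, -7),  |d|² = 245;  R = 3+6 = 9,  c = 245−9² = 164
v_rel = (-7, 5),  |v_rel|² = 74;  v_rel·d = (-7)·(-14) + (5)·(-7) = 63
74·t² − 126·t + 164 = 0  ⇒  m = 63² − 74·164 = -8167
m = -8167 < 0,  v_rel·d = 63 > 0  ⇒  outside

inside=no margin=-8167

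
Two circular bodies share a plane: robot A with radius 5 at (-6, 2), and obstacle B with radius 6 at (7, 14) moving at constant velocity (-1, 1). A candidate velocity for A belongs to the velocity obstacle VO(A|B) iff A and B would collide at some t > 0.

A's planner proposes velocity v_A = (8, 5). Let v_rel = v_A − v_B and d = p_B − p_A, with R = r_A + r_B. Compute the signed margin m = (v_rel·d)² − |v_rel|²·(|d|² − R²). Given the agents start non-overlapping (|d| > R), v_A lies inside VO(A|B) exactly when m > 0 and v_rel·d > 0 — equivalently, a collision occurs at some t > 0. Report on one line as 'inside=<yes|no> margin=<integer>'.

d = (13, 12),  |d|² = 313;  R = 5+6 = 11,  c = 313−11² = 192
v_rel = (9, 4),  |v_rel|² = 97;  v_rel·d = (9)·(13) + (4)·(12) = 165
97·t² − 330·t + 192 = 0  ⇒  m = 165² − 97·192 = 8601
m = 8601 > 0,  v_rel·d = 165 > 0  ⇒  inside

inside=yes margin=8601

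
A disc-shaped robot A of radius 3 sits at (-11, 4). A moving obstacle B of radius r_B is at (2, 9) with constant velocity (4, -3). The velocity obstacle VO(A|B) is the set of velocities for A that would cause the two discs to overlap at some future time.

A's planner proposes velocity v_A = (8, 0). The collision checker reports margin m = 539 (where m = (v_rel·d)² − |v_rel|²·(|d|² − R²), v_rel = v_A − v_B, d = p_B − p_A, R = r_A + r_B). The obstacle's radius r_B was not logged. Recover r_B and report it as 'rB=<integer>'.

m = 539
d = (13, 5);  v_rel = (4, 3),  |v_rel|² = 25
v_rel×d = (4)·(5) − (3)·(13) = -19
since m = R²·25 − (-19)²:  R² = (361 + 539) / 25 = 36
R = √36 = 6  ⇒  r_B = 6 − 3 = 3

rB=3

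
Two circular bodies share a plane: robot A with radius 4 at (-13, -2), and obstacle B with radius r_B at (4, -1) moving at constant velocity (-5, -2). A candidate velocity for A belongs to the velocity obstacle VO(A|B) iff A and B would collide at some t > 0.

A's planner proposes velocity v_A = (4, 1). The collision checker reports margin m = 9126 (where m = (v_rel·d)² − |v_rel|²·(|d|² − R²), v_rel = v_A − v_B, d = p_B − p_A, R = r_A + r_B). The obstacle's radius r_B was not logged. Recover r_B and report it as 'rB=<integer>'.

m = 9126
d = (17, 1);  v_rel = (9, 3),  |v_rel|² = 90
v_rel×d = (9)·(1) − (3)·(17) = -42
since m = R²·90 − (-42)²:  R² = (1764 + 9126) / 90 = 121
R = √121 = 11  ⇒  r_B = 11 − 4 = 7

rB=7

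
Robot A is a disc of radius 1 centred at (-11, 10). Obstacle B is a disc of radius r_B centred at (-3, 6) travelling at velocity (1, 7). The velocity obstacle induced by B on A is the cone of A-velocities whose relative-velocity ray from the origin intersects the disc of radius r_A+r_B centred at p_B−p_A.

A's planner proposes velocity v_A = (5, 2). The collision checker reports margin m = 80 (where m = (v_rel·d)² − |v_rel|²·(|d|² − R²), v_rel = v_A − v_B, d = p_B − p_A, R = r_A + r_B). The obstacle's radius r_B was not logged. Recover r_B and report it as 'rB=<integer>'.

m = 80
d = (8, -4);  v_rel = (4, -5),  |v_rel|² = 41
v_rel×d = (4)·(-4) − (-5)·(8) = 24
since m = R²·41 − 24²:  R² = (576 + 80) / 41 = 16
R = √16 = 4  ⇒  r_B = 4 − 1 = 3

rB=3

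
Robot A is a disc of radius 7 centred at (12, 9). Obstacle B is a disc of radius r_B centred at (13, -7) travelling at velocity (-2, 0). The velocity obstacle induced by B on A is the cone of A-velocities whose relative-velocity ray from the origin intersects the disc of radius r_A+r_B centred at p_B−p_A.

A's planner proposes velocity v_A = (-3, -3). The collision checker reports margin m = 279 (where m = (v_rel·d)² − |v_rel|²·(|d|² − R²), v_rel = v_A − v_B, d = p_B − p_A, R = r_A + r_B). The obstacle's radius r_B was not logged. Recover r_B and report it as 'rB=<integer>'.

m = 279
d = (1, -16);  v_rel = (-1, -3),  |v_rel|² = 10
v_rel×d = (-1)·(-16) − (-3)·(1) = 19
since m = R²·10 − 19²:  R² = (361 + 279) / 10 = 64
R = √64 = 8  ⇒  r_B = 8 − 7 = 1

rB=1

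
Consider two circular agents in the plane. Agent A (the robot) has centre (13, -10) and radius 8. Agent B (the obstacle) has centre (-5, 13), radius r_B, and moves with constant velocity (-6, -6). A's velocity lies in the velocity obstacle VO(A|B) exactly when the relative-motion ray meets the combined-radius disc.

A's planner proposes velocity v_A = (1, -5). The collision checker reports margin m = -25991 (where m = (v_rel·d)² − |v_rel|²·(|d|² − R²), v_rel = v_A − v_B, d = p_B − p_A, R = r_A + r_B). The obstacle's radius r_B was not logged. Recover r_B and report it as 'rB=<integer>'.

m = -25991
d = (-18, 23);  v_rel = (7, 1),  |v_rel|² = 50
v_rel×d = (7)·(23) − (1)·(-18) = 179
since m = R²·50 − 179²:  R² = (32041 + -25991) / 50 = 121
R = √121 = 11  ⇒  r_B = 11 − 8 = 3

rB=3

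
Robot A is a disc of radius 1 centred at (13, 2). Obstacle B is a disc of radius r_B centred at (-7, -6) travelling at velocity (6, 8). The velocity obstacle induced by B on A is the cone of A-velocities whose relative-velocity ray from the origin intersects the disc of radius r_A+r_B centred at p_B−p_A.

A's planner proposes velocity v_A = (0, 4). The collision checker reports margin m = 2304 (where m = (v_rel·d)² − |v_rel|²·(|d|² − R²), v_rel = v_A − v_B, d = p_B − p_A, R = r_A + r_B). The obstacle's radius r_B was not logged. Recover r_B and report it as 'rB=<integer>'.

m = 2304
d = (-20, -8);  v_rel = (-6, -4),  |v_rel|² = 52
v_rel×d = (-6)·(-8) − (-4)·(-20) = -32
since m = R²·52 − (-32)²:  R² = (1024 + 2304) / 52 = 64
R = √64 = 8  ⇒  r_B = 8 − 1 = 7

rB=7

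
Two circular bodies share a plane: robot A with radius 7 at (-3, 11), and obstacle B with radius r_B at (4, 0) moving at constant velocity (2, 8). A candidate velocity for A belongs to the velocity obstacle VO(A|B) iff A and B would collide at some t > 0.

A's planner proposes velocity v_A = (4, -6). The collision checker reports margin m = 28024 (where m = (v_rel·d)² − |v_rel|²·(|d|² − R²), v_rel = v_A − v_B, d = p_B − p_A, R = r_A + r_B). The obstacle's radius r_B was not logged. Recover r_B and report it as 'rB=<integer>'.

m = 28024
d = (7, -11);  v_rel = (2, -14),  |v_rel|² = 200
v_rel×d = (2)·(-11) − (-14)·(7) = 76
since m = R²·200 − 76²:  R² = (5776 + 28024) / 200 = 169
R = √169 = 13  ⇒  r_B = 13 − 7 = 6

rB=6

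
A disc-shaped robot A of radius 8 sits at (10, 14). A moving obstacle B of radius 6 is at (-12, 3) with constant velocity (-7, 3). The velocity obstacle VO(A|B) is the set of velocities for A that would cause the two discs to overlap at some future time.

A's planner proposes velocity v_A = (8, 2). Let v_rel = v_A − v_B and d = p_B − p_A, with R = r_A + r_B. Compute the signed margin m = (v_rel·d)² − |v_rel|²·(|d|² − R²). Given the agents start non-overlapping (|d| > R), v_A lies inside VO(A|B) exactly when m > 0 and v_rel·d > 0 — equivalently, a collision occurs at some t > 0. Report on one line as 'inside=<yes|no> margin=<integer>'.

d = (-22, -11),  |d|² = 605;  R = 8+6 = 14,  c = 605−14² = 409
v_rel = (15, -1),  |v_rel|² = 226;  v_rel·d = (15)·(-22) + (-1)·(-11) = -319
226·t² + 638·t + 409 = 0  ⇒  m = (-319)² − 226·409 = 9327
m = 9327 > 0,  v_rel·d = -319 < 0  ⇒  outside

inside=no margin=9327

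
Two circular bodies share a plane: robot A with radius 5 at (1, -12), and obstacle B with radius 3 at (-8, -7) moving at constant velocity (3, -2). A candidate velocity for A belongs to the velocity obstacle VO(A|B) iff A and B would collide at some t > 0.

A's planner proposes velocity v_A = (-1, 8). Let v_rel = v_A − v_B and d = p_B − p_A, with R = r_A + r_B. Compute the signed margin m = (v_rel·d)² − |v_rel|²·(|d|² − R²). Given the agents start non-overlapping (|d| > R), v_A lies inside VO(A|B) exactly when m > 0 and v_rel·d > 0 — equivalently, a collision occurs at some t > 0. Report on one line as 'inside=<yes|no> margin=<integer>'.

d = (-9, 5),  |d|² = 106;  R = 5+3 = 8,  c = 106−8² = 42
v_rel = (-4, 10),  |v_rel|² = 116;  v_rel·d = (-4)·(-9) + (10)·(5) = 86
116·t² − 172·t + 42 = 0  ⇒  m = 86² − 116·42 = 2524
m = 2524 > 0,  v_rel·d = 86 > 0  ⇒  inside

inside=yes margin=2524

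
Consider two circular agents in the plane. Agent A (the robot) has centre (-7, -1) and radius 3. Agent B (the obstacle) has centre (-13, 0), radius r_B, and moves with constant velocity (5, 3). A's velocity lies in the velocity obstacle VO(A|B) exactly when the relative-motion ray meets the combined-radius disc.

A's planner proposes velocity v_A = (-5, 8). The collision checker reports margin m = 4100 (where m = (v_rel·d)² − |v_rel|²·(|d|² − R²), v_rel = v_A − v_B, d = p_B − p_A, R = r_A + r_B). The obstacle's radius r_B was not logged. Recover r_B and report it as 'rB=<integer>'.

m = 4100
d = (-6, 1);  v_rel = (-10, 5),  |v_rel|² = 125
v_rel×d = (-10)·(1) − (5)·(-6) = 20
since m = R²·125 − 20²:  R² = (400 + 4100) / 125 = 36
R = √36 = 6  ⇒  r_B = 6 − 3 = 3

rB=3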